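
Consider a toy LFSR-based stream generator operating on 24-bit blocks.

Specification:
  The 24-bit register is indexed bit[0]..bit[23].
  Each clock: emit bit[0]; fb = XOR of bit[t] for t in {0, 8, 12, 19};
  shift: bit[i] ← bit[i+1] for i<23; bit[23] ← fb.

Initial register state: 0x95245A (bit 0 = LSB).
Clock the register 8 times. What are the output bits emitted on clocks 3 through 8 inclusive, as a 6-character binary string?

reg_0 = 0x95245A
clock 1: out=0, reg = 0x4A922D
clock 2: out=1, reg = 0xA54916
clock 3: out=0, reg = 0xD2A48B
clock 4: out=1, reg = 0xE95245
clock 5: out=1, reg = 0xF4A922
clock 6: out=0, reg = 0xFA5491
clock 7: out=1, reg = 0xFD2A48
clock 8: out=0, reg = 0xFE9524

011010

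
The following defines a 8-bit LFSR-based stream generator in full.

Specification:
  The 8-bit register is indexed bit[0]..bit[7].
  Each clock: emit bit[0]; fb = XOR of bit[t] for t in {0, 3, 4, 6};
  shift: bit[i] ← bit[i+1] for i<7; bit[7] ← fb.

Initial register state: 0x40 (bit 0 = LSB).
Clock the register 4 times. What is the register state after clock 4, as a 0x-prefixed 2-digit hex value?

0x94

reg_0 = 0x40
clock 1: out=0, reg = 0xA0
clock 2: out=0, reg = 0x50
clock 3: out=0, reg = 0x28
clock 4: out=0, reg = 0x94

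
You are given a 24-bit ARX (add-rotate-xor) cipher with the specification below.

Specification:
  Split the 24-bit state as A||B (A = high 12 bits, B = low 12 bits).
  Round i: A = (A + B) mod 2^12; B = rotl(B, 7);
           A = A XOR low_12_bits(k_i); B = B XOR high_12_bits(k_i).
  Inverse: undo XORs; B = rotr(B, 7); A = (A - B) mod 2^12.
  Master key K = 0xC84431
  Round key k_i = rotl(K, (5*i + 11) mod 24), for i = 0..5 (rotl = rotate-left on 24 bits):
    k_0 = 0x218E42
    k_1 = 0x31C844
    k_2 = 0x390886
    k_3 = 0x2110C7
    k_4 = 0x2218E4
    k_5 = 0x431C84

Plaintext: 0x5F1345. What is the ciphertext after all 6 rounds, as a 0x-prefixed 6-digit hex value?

0xBCAD14

s_0 = plaintext = 0x5F1345
s_1 = Round(s_0, k_0) = 0x774082
s_2 = Round(s_1, k_1) = 0xFB2218
s_3 = Round(s_2, k_2) = 0x94CF80
s_4 = Round(s_3, k_3) = 0x80B26D
s_5 = Round(s_4, k_4) = 0x29C4B2
s_6 = Round(s_5, k_5) = 0xBCAD14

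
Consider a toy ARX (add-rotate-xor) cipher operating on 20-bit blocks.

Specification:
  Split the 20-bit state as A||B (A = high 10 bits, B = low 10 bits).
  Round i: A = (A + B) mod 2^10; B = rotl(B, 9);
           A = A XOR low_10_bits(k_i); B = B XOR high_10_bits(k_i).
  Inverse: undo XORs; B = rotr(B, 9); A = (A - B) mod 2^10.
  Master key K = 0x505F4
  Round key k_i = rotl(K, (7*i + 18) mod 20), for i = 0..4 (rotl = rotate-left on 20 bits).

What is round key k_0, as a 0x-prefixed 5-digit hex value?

0x1417D

K = 0x505F4
k_0 = rotl(K, (7*0+18) mod 20) = rotl(K, 18) = 0x1417D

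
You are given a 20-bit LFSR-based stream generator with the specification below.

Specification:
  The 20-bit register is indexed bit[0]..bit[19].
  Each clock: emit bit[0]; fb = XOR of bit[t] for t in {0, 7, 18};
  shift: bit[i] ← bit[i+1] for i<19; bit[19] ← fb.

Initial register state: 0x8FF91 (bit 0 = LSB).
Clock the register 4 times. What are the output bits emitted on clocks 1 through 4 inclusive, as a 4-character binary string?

reg_0 = 0x8FF91
clock 1: out=1, reg = 0x47FC8
clock 2: out=0, reg = 0x23FE4
clock 3: out=0, reg = 0x91FF2
clock 4: out=0, reg = 0xC8FF9

1000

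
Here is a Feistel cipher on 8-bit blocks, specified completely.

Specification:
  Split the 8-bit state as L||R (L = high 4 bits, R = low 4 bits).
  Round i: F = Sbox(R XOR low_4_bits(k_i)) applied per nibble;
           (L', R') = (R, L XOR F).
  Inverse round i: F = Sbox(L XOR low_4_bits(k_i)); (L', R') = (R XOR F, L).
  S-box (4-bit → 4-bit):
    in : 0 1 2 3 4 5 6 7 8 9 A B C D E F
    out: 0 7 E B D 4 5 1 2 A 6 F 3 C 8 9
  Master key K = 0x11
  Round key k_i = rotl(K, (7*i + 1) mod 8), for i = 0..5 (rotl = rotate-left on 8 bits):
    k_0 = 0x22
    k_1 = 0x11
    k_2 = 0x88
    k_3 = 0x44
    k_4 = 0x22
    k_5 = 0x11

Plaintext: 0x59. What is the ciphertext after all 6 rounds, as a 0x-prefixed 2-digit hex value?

0x5E

s_0 = plaintext = 0x59
s_1 = Round(s_0, k_0) = 0x9A
s_2 = Round(s_1, k_1) = 0xA6
s_3 = Round(s_2, k_2) = 0x62
s_4 = Round(s_3, k_3) = 0x23
s_5 = Round(s_4, k_4) = 0x35
s_6 = Round(s_5, k_5) = 0x5E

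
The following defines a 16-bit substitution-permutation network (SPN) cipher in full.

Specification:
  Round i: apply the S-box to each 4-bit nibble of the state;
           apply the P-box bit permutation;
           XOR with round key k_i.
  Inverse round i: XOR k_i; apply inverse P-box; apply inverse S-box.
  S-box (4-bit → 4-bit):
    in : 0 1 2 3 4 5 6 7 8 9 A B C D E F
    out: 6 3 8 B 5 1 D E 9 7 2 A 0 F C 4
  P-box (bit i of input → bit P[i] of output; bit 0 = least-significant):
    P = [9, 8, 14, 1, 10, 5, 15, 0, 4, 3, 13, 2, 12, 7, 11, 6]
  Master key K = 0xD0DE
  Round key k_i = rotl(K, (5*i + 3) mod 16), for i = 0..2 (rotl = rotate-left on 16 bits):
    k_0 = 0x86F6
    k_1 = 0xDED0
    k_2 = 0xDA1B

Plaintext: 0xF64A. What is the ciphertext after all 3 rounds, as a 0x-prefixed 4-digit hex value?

0x2E3F

s_0 = plaintext = 0xF64A
s_1 = Round(s_0, k_0) = 0x2BE2
s_2 = Round(s_1, k_1) = 0x5E9F
s_3 = Round(s_2, k_2) = 0x2E3F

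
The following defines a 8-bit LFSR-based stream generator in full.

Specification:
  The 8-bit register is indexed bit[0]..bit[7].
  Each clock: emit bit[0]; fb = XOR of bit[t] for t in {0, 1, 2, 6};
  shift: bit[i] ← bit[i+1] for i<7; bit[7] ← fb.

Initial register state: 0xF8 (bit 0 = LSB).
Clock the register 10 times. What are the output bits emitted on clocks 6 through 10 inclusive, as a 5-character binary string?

reg_0 = 0xF8
clock 1: out=0, reg = 0xFC
clock 2: out=0, reg = 0x7E
clock 3: out=0, reg = 0xBF
clock 4: out=1, reg = 0xDF
clock 5: out=1, reg = 0x6F
clock 6: out=1, reg = 0x37
clock 7: out=1, reg = 0x9B
clock 8: out=1, reg = 0x4D
clock 9: out=1, reg = 0xA6
clock 10: out=0, reg = 0x53

11110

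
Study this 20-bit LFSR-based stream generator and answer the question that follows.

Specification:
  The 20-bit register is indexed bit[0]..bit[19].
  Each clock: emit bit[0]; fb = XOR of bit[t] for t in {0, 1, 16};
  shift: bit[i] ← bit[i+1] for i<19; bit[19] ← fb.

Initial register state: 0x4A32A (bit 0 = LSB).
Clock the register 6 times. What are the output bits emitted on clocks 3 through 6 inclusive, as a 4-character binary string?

0101

reg_0 = 0x4A32A
clock 1: out=0, reg = 0xA5195
clock 2: out=1, reg = 0xD28CA
clock 3: out=0, reg = 0x69465
clock 4: out=1, reg = 0xB4A32
clock 5: out=0, reg = 0x5A519
clock 6: out=1, reg = 0x2D28C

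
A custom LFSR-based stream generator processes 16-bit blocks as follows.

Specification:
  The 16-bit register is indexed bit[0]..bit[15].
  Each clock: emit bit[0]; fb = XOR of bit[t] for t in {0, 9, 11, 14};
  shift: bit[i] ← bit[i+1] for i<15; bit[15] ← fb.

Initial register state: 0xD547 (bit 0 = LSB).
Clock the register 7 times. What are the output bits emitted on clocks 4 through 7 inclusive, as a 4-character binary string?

0001

reg_0 = 0xD547
clock 1: out=1, reg = 0x6AA3
clock 2: out=1, reg = 0x3551
clock 3: out=1, reg = 0x9AA8
clock 4: out=0, reg = 0x4D54
clock 5: out=0, reg = 0x26AA
clock 6: out=0, reg = 0x9355
clock 7: out=1, reg = 0x49AA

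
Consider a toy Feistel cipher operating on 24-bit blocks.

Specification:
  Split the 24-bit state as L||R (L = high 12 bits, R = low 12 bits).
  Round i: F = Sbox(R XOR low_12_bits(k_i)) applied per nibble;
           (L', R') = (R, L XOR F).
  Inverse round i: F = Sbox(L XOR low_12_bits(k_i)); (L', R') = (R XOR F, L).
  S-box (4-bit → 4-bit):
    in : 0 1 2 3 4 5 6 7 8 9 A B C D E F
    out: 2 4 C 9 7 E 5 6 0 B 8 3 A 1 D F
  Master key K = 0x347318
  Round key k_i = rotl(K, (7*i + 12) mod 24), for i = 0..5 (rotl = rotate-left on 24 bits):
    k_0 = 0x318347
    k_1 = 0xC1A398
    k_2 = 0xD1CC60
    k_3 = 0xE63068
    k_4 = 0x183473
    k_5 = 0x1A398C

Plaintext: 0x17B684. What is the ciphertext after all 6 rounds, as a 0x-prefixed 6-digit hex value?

s_0 = plaintext = 0x17B684
s_1 = Round(s_0, k_0) = 0x684FD2
s_2 = Round(s_1, k_1) = 0xFD2CFC
s_3 = Round(s_2, k_2) = 0xCFCD68
s_4 = Round(s_3, k_3) = 0xD68DDE
s_5 = Round(s_4, k_4) = 0xDDE6E9
s_6 = Round(s_5, k_5) = 0x6E9280

0x6E9280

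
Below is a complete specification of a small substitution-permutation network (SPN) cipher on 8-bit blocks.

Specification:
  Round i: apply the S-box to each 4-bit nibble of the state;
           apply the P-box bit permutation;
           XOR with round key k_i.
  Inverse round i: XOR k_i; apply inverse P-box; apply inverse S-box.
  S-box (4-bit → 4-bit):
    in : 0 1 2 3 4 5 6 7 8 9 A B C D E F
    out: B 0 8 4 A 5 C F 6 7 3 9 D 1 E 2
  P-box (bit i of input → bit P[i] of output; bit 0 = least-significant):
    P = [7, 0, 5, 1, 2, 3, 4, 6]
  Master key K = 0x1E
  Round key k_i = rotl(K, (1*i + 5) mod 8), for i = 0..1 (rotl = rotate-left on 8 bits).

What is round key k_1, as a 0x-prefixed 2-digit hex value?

K = 0x1E
k_0 = rotl(K, (1*0+5) mod 8) = rotl(K, 5) = 0xC3
k_1 = rotl(K, (1*1+5) mod 8) = rotl(K, 6) = 0x87

0x87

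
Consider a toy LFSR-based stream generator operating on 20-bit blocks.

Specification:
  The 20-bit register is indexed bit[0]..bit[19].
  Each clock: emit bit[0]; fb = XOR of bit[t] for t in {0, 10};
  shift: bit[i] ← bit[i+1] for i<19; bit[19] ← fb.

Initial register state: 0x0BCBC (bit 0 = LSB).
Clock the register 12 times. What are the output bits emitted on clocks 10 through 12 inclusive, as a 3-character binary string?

reg_0 = 0x0BCBC
clock 1: out=0, reg = 0x85E5E
clock 2: out=0, reg = 0xC2F2F
clock 3: out=1, reg = 0x61797
clock 4: out=1, reg = 0x30BCB
clock 5: out=1, reg = 0x985E5
clock 6: out=1, reg = 0x4C2F2
clock 7: out=0, reg = 0x26179
clock 8: out=1, reg = 0x930BC
clock 9: out=0, reg = 0x4985E
clock 10: out=0, reg = 0x24C2F
clock 11: out=1, reg = 0x12617
clock 12: out=1, reg = 0x0930B

011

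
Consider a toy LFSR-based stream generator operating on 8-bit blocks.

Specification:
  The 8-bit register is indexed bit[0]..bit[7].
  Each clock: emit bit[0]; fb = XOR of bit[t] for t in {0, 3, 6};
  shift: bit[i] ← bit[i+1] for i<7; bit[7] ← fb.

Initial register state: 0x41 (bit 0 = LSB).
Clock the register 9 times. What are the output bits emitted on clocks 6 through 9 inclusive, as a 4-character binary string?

0100

reg_0 = 0x41
clock 1: out=1, reg = 0x20
clock 2: out=0, reg = 0x10
clock 3: out=0, reg = 0x08
clock 4: out=0, reg = 0x84
clock 5: out=0, reg = 0x42
clock 6: out=0, reg = 0xA1
clock 7: out=1, reg = 0xD0
clock 8: out=0, reg = 0xE8
clock 9: out=0, reg = 0x74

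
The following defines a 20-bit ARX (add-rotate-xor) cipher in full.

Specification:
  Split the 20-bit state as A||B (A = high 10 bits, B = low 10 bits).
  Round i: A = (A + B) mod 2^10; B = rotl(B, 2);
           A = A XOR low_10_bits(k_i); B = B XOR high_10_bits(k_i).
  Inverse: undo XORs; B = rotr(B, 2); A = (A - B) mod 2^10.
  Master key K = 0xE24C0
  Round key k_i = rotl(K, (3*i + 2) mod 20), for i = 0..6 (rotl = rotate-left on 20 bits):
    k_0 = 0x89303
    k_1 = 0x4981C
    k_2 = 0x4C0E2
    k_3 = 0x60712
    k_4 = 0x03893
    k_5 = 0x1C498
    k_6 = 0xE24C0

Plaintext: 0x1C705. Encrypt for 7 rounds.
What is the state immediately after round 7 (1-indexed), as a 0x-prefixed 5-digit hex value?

s_0 = plaintext = 0x1C705
s_1 = Round(s_0, k_0) = 0x1D633
s_2 = Round(s_1, k_1) = 0xAD1E8
s_3 = Round(s_2, k_2) = 0x1FA91
s_4 = Round(s_3, k_3) = 0x077C7
s_5 = Round(s_4, k_4) = 0xDDF11
s_6 = Round(s_5, k_5) = 0x84036
s_7 = Round(s_6, k_6) = 0xA1B51

0xA1B51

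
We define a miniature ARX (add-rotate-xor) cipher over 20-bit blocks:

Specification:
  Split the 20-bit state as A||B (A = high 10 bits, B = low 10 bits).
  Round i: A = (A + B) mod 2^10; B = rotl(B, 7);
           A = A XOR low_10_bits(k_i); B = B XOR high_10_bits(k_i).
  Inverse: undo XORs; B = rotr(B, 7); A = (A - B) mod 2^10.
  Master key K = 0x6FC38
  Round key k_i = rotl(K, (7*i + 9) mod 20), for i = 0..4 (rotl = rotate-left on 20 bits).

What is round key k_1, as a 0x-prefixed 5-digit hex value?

K = 0x6FC38
k_0 = rotl(K, (7*0+9) mod 20) = rotl(K, 9) = 0x870DF
k_1 = rotl(K, (7*1+9) mod 20) = rotl(K, 16) = 0x86FC3

0x86FC3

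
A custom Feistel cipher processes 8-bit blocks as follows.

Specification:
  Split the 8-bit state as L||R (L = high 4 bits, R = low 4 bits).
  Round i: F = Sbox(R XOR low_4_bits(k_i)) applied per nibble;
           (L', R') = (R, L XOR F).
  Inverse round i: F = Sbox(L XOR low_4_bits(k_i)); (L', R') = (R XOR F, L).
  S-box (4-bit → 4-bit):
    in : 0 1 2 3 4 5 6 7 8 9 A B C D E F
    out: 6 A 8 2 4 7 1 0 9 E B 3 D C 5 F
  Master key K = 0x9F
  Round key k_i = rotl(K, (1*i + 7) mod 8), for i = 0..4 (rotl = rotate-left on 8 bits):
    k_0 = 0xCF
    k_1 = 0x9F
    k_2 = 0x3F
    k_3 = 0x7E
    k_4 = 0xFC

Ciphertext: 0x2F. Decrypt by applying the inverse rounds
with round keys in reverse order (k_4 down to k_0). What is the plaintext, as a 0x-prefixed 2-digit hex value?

s_0 = ciphertext = 0x2F
s_1 = InvRound(s_0, k_4) = 0xA2
s_2 = InvRound(s_1, k_3) = 0x6A
s_3 = InvRound(s_2, k_2) = 0x46
s_4 = InvRound(s_3, k_1) = 0x54
s_5 = InvRound(s_4, k_0) = 0xF5

0xF5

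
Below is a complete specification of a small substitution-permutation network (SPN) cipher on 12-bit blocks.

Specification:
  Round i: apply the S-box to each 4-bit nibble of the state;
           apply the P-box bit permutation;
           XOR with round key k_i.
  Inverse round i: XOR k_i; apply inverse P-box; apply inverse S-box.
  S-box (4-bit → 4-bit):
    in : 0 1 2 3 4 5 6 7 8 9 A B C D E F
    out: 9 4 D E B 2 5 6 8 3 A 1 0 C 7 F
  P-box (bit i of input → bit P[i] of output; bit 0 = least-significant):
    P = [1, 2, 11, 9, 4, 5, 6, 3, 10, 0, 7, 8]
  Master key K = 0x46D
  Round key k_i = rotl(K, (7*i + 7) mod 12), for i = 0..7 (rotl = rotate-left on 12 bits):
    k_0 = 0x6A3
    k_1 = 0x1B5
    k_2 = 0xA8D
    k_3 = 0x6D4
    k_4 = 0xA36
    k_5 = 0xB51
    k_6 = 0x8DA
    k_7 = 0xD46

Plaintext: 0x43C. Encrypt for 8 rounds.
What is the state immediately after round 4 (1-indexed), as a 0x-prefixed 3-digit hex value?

0xF00

s_0 = plaintext = 0x43C
s_1 = Round(s_0, k_0) = 0x3CA
s_2 = Round(s_1, k_1) = 0x230
s_3 = Round(s_2, k_2) = 0xD67
s_4 = Round(s_3, k_3) = 0xF00
s_5 = Round(s_4, k_4) = 0xDAD
s_6 = Round(s_5, k_5) = 0x0F9
s_7 = Round(s_6, k_6) = 0xDA4
s_8 = Round(s_7, k_7) = 0xEE8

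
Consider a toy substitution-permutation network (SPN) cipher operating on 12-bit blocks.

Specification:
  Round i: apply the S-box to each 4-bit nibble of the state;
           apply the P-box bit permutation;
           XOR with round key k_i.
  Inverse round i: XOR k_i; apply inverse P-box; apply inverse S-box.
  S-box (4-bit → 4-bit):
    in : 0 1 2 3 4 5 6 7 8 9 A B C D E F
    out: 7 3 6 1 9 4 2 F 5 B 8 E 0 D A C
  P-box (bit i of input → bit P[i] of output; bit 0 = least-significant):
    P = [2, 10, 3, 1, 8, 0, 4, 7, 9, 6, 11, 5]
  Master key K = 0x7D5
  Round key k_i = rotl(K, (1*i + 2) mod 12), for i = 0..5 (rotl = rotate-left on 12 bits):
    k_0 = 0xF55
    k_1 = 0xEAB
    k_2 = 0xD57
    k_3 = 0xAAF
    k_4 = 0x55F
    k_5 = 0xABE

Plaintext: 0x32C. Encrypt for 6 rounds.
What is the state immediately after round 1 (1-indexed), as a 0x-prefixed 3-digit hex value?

0xD44

s_0 = plaintext = 0x32C
s_1 = Round(s_0, k_0) = 0xD44
s_2 = Round(s_1, k_1) = 0x50D
s_3 = Round(s_2, k_2) = 0x448
s_4 = Round(s_3, k_3) = 0x903
s_5 = Round(s_4, k_4) = 0x62A
s_6 = Round(s_5, k_5) = 0xAED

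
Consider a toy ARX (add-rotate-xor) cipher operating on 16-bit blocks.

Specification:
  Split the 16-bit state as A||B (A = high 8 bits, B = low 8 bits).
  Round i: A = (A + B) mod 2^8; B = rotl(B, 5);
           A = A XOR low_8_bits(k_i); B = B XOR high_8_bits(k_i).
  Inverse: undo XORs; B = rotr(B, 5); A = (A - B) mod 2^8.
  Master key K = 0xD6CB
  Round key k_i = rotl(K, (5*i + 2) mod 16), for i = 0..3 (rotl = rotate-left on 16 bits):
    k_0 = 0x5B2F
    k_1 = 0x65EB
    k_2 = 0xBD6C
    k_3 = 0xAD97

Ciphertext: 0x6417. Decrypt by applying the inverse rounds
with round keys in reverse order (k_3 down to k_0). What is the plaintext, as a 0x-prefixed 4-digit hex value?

s_0 = ciphertext = 0x6417
s_1 = InvRound(s_0, k_3) = 0x1ED5
s_2 = InvRound(s_1, k_2) = 0x2F43
s_3 = InvRound(s_2, k_1) = 0x9331
s_4 = InvRound(s_3, k_0) = 0x6953

0x6953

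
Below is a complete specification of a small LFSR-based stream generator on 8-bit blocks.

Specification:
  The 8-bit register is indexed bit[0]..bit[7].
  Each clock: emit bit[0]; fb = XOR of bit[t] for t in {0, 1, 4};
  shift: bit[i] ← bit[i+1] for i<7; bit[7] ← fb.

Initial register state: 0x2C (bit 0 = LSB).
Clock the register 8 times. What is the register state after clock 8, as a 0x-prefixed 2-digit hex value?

0xB8

reg_0 = 0x2C
clock 1: out=0, reg = 0x16
clock 2: out=0, reg = 0x0B
clock 3: out=1, reg = 0x05
clock 4: out=1, reg = 0x82
clock 5: out=0, reg = 0xC1
clock 6: out=1, reg = 0xE0
clock 7: out=0, reg = 0x70
clock 8: out=0, reg = 0xB8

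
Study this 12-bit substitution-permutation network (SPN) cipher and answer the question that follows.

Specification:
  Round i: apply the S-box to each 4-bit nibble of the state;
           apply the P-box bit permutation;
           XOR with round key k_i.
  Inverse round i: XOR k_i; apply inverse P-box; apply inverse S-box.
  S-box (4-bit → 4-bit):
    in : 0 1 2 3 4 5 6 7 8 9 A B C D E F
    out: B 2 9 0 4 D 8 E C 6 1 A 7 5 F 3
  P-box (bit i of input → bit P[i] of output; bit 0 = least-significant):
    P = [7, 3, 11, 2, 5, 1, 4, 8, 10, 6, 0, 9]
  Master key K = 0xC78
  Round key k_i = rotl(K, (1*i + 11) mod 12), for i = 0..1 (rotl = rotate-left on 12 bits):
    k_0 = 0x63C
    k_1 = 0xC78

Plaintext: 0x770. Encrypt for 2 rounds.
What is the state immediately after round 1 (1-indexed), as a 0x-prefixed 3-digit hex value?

s_0 = plaintext = 0x770
s_1 = Round(s_0, k_0) = 0x5E3
s_2 = Round(s_1, k_1) = 0xB4B

0x5E3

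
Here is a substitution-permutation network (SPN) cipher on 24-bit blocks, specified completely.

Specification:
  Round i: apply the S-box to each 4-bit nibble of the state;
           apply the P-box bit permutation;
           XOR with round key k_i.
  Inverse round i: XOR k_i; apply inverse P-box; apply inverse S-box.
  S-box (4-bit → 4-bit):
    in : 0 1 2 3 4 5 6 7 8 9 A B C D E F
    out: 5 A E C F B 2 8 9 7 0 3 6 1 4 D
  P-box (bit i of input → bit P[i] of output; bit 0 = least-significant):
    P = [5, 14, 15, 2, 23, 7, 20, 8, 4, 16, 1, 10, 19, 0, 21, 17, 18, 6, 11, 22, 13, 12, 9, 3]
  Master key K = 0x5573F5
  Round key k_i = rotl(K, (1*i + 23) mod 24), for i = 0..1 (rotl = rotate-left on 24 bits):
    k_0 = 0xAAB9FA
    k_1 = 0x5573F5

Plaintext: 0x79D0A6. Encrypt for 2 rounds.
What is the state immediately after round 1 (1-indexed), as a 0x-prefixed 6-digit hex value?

0xA6F1A0

s_0 = plaintext = 0x79D0A6
s_1 = Round(s_0, k_0) = 0xA6F1A0
s_2 = Round(s_1, k_1) = 0x7EF795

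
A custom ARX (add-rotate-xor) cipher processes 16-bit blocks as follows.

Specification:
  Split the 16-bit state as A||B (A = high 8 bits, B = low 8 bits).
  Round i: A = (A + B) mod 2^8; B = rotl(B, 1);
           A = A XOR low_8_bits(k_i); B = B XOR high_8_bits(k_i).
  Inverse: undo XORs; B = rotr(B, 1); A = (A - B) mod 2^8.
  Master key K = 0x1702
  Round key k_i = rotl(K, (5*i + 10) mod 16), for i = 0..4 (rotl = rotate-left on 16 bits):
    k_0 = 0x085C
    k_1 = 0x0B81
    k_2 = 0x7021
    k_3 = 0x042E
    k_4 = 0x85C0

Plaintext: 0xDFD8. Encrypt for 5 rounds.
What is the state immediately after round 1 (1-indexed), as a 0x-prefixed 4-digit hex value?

s_0 = plaintext = 0xDFD8
s_1 = Round(s_0, k_0) = 0xEBB9
s_2 = Round(s_1, k_1) = 0x2578
s_3 = Round(s_2, k_2) = 0xBC80
s_4 = Round(s_3, k_3) = 0x1205
s_5 = Round(s_4, k_4) = 0xD78F

0xEBB9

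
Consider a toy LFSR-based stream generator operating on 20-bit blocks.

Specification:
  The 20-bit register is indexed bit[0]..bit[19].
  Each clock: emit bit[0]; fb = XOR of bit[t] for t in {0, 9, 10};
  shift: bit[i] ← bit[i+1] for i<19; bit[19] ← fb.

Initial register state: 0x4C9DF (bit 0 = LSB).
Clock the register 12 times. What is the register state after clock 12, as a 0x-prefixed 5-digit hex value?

0x6894C

reg_0 = 0x4C9DF
clock 1: out=1, reg = 0xA64EF
clock 2: out=1, reg = 0x53277
clock 3: out=1, reg = 0x2993B
clock 4: out=1, reg = 0x94C9D
clock 5: out=1, reg = 0x4A64E
clock 6: out=0, reg = 0x25327
clock 7: out=1, reg = 0x12993
clock 8: out=1, reg = 0x894C9
clock 9: out=1, reg = 0x44A64
clock 10: out=0, reg = 0xA2532
clock 11: out=0, reg = 0xD1299
clock 12: out=1, reg = 0x6894C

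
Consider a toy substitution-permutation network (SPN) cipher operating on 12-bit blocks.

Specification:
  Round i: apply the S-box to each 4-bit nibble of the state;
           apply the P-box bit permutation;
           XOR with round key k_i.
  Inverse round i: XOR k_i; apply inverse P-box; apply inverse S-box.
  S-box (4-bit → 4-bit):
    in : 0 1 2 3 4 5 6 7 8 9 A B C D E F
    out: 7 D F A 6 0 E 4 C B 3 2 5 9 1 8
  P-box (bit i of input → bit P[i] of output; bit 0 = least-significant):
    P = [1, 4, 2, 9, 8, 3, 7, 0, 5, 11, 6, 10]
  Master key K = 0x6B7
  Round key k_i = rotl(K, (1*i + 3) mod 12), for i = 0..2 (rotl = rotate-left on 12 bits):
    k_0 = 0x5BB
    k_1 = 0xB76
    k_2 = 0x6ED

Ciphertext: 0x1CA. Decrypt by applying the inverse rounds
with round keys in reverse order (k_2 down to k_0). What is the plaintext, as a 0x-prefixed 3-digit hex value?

0xABA

s_0 = ciphertext = 0x1CA
s_1 = InvRound(s_0, k_2) = 0xDD1
s_2 = InvRound(s_1, k_1) = 0xD81
s_3 = InvRound(s_2, k_0) = 0xABA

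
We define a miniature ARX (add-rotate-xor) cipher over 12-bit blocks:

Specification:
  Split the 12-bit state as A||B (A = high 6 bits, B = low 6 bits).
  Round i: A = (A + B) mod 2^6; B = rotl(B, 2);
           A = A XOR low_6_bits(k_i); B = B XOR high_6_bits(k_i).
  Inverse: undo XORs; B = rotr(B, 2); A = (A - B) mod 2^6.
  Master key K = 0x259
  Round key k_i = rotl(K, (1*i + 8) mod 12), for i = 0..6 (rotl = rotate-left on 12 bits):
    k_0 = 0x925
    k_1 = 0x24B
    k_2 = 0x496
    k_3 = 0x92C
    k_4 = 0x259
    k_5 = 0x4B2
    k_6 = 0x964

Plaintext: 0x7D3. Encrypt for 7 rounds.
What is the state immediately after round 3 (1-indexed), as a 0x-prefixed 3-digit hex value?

s_0 = plaintext = 0x7D3
s_1 = Round(s_0, k_0) = 0x5E9
s_2 = Round(s_1, k_1) = 0x2EF
s_3 = Round(s_2, k_2) = 0xB2C
s_4 = Round(s_3, k_3) = 0xD16
s_5 = Round(s_4, k_4) = 0x4D0
s_6 = Round(s_5, k_5) = 0x453
s_7 = Round(s_6, k_6) = 0x028

0xB2C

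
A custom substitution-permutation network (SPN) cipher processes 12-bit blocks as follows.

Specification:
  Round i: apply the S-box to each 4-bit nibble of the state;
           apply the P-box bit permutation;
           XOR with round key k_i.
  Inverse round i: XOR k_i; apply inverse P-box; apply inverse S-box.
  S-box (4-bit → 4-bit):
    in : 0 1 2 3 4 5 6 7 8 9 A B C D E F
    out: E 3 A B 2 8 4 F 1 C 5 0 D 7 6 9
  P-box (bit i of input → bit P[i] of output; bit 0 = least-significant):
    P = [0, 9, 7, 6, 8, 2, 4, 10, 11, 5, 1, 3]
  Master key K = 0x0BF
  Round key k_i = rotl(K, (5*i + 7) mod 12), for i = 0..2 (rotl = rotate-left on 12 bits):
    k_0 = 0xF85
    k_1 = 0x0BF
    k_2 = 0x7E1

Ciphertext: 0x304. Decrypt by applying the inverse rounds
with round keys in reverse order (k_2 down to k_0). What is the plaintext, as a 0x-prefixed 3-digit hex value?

s_0 = ciphertext = 0x304
s_1 = InvRound(s_0, k_2) = 0x42C
s_2 = InvRound(s_1, k_1) = 0x69A
s_3 = InvRound(s_2, k_0) = 0xCD8

0xCD8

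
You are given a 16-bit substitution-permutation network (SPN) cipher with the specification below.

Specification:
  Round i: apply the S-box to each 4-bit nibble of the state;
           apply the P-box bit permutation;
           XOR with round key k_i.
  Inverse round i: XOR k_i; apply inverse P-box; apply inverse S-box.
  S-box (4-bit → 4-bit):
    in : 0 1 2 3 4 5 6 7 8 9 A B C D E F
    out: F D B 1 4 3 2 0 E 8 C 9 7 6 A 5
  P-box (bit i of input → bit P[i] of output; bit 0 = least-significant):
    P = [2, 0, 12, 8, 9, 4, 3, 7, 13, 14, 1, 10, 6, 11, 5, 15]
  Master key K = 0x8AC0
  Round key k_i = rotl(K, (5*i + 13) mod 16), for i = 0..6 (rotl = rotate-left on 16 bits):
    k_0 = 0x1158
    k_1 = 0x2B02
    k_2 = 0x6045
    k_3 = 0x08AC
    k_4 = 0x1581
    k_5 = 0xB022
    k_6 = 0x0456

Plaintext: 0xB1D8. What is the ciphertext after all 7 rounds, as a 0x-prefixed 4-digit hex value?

0xFE03

s_0 = plaintext = 0xB1D8
s_1 = Round(s_0, k_0) = 0xA403
s_2 = Round(s_1, k_1) = 0xA9BC
s_3 = Round(s_2, k_2) = 0xF6E0
s_4 = Round(s_3, k_3) = 0x5959
s_5 = Round(s_4, k_4) = 0x1AD1
s_6 = Round(s_5, k_5) = 0x255C
s_7 = Round(s_6, k_6) = 0xFE03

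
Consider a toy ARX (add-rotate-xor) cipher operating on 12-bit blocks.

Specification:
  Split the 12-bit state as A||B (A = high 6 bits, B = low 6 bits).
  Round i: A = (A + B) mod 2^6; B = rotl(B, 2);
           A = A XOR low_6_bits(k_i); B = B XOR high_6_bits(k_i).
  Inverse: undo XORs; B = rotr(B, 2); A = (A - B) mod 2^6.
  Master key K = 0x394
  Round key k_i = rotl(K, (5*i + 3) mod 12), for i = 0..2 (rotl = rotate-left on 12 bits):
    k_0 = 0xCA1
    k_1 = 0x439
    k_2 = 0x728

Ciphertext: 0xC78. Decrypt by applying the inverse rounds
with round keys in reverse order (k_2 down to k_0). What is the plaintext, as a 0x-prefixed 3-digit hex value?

0xA49

s_0 = ciphertext = 0xC78
s_1 = InvRound(s_0, k_2) = 0x409
s_2 = InvRound(s_1, k_1) = 0x4D6
s_3 = InvRound(s_2, k_0) = 0xA49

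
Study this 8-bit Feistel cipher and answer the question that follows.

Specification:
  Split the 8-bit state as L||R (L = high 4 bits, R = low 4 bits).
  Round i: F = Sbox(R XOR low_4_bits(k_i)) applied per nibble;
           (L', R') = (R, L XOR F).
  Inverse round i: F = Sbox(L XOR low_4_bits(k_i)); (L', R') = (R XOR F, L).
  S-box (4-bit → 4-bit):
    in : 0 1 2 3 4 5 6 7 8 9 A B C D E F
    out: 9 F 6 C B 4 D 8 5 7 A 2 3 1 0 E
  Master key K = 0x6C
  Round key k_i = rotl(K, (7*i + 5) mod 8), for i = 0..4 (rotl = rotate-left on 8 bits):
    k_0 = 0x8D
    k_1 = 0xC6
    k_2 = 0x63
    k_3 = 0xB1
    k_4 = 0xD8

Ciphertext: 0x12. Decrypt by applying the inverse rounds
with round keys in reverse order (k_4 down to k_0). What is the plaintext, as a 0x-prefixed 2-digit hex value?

s_0 = ciphertext = 0x12
s_1 = InvRound(s_0, k_4) = 0x51
s_2 = InvRound(s_1, k_3) = 0xA5
s_3 = InvRound(s_2, k_2) = 0x2A
s_4 = InvRound(s_3, k_1) = 0x12
s_5 = InvRound(s_4, k_0) = 0x11

0x11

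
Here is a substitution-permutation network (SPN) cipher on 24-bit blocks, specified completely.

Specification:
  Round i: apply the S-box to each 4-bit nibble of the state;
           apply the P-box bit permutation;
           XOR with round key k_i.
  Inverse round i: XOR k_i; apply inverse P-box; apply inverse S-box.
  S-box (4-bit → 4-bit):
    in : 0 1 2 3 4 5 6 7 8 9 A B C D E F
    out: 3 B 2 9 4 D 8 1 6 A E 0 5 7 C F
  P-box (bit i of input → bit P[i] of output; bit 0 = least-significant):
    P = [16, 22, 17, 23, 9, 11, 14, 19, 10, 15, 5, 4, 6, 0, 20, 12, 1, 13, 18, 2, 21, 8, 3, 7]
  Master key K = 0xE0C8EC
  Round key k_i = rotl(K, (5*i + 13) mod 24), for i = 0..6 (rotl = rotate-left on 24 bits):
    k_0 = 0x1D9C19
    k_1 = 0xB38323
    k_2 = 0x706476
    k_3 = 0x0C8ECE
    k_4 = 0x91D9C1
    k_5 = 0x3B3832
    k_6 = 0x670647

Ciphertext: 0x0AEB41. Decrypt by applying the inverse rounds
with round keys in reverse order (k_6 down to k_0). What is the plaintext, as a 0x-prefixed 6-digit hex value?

s_0 = ciphertext = 0x0AEB41
s_1 = InvRound(s_0, k_6) = 0x0FB0A0
s_2 = InvRound(s_1, k_5) = 0x3C492B
s_3 = InvRound(s_2, k_4) = 0x5C3863
s_4 = InvRound(s_3, k_3) = 0xE9AD72
s_5 = InvRound(s_4, k_2) = 0x2642A3
s_6 = InvRound(s_5, k_1) = 0x944243
s_7 = InvRound(s_6, k_0) = 0x4731F3

0x4731F3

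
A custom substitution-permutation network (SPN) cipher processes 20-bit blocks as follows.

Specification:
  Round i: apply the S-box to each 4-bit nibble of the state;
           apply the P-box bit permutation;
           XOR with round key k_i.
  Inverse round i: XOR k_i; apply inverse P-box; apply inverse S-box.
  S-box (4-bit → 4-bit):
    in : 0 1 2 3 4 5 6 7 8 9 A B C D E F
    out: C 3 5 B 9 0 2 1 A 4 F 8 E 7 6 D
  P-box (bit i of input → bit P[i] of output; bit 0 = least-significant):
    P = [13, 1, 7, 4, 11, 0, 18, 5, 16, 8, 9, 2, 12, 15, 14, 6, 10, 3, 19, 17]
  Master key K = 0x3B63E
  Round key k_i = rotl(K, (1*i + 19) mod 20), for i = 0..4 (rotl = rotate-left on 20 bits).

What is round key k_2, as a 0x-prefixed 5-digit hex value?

0x76C7C

K = 0x3B63E
k_0 = rotl(K, (1*0+19) mod 20) = rotl(K, 19) = 0x1DB1F
k_1 = rotl(K, (1*1+19) mod 20) = rotl(K, 0) = 0x3B63E
k_2 = rotl(K, (1*2+19) mod 20) = rotl(K, 1) = 0x76C7C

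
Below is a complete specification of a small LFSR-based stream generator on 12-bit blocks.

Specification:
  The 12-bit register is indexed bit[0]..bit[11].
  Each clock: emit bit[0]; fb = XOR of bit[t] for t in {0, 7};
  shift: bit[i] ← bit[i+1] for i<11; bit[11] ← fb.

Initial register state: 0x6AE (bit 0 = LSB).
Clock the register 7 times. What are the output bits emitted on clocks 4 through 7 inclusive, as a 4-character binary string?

1010

reg_0 = 0x6AE
clock 1: out=0, reg = 0xB57
clock 2: out=1, reg = 0xDAB
clock 3: out=1, reg = 0x6D5
clock 4: out=1, reg = 0x36A
clock 5: out=0, reg = 0x1B5
clock 6: out=1, reg = 0x0DA
clock 7: out=0, reg = 0x86D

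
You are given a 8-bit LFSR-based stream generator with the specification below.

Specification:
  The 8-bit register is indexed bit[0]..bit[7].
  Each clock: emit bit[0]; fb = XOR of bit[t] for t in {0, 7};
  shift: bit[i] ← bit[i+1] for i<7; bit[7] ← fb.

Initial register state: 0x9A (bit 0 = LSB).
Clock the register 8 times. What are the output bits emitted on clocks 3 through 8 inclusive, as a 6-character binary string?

reg_0 = 0x9A
clock 1: out=0, reg = 0xCD
clock 2: out=1, reg = 0x66
clock 3: out=0, reg = 0x33
clock 4: out=1, reg = 0x99
clock 5: out=1, reg = 0x4C
clock 6: out=0, reg = 0x26
clock 7: out=0, reg = 0x13
clock 8: out=1, reg = 0x89

011001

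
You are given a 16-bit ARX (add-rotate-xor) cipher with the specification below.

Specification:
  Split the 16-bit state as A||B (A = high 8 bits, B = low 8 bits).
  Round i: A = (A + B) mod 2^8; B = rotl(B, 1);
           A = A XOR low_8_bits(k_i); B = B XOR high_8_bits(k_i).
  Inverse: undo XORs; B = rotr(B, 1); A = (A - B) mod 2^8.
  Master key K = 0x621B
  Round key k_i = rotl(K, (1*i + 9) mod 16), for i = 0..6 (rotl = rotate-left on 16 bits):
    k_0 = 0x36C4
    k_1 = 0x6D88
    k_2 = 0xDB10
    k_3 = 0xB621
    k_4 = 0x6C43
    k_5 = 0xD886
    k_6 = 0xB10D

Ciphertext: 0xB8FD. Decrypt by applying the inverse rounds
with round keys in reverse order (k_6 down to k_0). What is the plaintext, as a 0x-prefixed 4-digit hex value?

s_0 = ciphertext = 0xB8FD
s_1 = InvRound(s_0, k_6) = 0x8F26
s_2 = InvRound(s_1, k_5) = 0x8A7F
s_3 = InvRound(s_2, k_4) = 0x4089
s_4 = InvRound(s_3, k_3) = 0xC29F
s_5 = InvRound(s_4, k_2) = 0xB022
s_6 = InvRound(s_5, k_1) = 0x91A7
s_7 = InvRound(s_6, k_0) = 0x8DC8

0x8DC8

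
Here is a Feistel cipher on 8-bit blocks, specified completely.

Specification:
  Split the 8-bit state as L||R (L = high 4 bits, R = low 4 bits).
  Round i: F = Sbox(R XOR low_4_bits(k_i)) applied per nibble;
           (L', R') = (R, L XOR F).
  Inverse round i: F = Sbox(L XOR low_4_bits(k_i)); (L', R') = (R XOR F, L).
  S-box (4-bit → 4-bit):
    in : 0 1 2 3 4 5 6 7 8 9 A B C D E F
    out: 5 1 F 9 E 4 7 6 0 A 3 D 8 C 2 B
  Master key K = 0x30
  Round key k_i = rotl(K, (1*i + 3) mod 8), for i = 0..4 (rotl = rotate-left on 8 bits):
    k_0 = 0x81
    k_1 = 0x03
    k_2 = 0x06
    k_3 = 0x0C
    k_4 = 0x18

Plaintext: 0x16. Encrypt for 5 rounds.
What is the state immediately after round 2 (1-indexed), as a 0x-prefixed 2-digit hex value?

0x78

s_0 = plaintext = 0x16
s_1 = Round(s_0, k_0) = 0x67
s_2 = Round(s_1, k_1) = 0x78
s_3 = Round(s_2, k_2) = 0x85
s_4 = Round(s_3, k_3) = 0x52
s_5 = Round(s_4, k_4) = 0x26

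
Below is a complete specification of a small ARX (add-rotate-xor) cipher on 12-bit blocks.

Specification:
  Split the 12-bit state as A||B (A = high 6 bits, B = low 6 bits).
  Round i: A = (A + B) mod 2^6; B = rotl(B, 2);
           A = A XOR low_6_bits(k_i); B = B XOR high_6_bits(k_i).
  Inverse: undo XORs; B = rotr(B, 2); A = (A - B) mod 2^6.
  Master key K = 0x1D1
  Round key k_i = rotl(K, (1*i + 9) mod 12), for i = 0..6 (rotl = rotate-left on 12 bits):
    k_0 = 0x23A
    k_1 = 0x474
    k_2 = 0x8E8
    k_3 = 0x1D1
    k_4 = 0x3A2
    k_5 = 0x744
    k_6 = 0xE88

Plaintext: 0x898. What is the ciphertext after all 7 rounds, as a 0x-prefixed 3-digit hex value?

s_0 = plaintext = 0x898
s_1 = Round(s_0, k_0) = 0x029
s_2 = Round(s_1, k_1) = 0x777
s_3 = Round(s_2, k_2) = 0xF3C
s_4 = Round(s_3, k_3) = 0xA74
s_5 = Round(s_4, k_4) = 0xFDD
s_6 = Round(s_5, k_5) = 0x628
s_7 = Round(s_6, k_6) = 0x218

0x218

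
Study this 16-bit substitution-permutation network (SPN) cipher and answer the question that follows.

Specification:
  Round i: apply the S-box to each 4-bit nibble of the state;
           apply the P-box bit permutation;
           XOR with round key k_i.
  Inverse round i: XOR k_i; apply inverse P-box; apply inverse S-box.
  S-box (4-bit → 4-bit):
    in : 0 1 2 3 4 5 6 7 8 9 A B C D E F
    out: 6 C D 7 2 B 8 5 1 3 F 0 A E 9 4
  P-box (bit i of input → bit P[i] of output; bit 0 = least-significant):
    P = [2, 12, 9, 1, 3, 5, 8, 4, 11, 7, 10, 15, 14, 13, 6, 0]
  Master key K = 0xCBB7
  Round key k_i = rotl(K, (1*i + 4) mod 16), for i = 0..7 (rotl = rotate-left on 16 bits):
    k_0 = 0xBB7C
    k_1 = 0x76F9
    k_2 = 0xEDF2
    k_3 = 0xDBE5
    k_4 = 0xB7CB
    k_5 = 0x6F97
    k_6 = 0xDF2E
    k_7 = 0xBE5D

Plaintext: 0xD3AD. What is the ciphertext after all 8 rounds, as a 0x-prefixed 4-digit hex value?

0xC82A

s_0 = plaintext = 0xD3AD
s_1 = Round(s_0, k_0) = 0x8487
s_2 = Round(s_1, k_1) = 0x3475
s_3 = Round(s_2, k_2) = 0x9C3C
s_4 = Round(s_3, k_3) = 0x2A4F
s_5 = Round(s_4, k_4) = 0x792A
s_6 = Round(s_5, k_5) = 0x3449
s_7 = Round(s_6, k_6) = 0xAFCA
s_8 = Round(s_7, k_7) = 0xC82A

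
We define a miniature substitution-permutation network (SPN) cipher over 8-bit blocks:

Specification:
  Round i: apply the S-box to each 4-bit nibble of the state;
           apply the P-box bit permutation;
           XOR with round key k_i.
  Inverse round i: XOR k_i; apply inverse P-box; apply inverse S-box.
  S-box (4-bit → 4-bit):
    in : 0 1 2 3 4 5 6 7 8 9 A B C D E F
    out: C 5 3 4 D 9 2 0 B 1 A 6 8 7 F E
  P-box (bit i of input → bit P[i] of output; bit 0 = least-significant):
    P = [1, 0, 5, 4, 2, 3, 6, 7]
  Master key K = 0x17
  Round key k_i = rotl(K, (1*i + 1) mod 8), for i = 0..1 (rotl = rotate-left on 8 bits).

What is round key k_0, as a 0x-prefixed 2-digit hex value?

0x2E

K = 0x17
k_0 = rotl(K, (1*0+1) mod 8) = rotl(K, 1) = 0x2E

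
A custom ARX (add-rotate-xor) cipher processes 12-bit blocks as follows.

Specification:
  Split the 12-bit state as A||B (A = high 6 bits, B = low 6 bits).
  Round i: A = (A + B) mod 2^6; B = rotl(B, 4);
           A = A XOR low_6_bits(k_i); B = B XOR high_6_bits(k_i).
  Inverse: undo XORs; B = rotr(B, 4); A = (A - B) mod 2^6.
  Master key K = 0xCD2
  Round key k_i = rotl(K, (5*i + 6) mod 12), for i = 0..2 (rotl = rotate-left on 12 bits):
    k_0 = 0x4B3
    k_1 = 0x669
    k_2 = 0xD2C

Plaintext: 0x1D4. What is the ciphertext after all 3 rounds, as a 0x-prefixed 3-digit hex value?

s_0 = plaintext = 0x1D4
s_1 = Round(s_0, k_0) = 0xA17
s_2 = Round(s_1, k_1) = 0x5AC
s_3 = Round(s_2, k_2) = 0xBBF

0xBBF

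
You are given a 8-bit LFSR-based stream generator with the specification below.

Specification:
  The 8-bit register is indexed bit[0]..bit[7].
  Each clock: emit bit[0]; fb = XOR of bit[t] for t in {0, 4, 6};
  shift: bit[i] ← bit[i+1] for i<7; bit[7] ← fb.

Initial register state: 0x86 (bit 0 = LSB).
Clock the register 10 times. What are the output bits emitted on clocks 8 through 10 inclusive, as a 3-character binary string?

reg_0 = 0x86
clock 1: out=0, reg = 0x43
clock 2: out=1, reg = 0x21
clock 3: out=1, reg = 0x90
clock 4: out=0, reg = 0xC8
clock 5: out=0, reg = 0xE4
clock 6: out=0, reg = 0xF2
clock 7: out=0, reg = 0x79
clock 8: out=1, reg = 0xBC
clock 9: out=0, reg = 0xDE
clock 10: out=0, reg = 0x6F

100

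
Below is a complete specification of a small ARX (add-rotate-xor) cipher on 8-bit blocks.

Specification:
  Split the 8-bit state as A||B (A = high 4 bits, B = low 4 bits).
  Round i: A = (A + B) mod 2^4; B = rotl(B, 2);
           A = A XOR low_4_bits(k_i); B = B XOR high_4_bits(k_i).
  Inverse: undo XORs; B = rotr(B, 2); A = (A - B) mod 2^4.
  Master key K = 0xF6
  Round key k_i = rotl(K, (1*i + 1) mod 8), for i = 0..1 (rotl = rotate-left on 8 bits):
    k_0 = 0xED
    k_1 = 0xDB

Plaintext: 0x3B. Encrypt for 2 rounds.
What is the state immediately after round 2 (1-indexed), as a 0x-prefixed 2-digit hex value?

0x8D

s_0 = plaintext = 0x3B
s_1 = Round(s_0, k_0) = 0x30
s_2 = Round(s_1, k_1) = 0x8D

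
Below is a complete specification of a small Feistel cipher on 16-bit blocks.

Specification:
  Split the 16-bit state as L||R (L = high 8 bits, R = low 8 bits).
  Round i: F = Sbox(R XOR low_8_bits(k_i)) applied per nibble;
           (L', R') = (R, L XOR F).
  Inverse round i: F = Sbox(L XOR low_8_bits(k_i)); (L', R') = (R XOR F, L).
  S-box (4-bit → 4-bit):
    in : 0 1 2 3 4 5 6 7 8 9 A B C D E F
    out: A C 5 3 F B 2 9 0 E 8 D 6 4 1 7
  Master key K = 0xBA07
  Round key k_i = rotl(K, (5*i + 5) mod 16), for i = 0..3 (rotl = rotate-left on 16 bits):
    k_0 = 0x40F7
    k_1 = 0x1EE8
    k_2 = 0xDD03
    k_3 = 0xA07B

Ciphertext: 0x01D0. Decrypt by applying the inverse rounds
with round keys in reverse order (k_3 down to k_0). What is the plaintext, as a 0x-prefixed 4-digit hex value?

s_0 = ciphertext = 0x01D0
s_1 = InvRound(s_0, k_3) = 0x4801
s_2 = InvRound(s_1, k_2) = 0xFC48
s_3 = InvRound(s_2, k_1) = 0x87FC
s_4 = InvRound(s_3, k_0) = 0x6687

0x6687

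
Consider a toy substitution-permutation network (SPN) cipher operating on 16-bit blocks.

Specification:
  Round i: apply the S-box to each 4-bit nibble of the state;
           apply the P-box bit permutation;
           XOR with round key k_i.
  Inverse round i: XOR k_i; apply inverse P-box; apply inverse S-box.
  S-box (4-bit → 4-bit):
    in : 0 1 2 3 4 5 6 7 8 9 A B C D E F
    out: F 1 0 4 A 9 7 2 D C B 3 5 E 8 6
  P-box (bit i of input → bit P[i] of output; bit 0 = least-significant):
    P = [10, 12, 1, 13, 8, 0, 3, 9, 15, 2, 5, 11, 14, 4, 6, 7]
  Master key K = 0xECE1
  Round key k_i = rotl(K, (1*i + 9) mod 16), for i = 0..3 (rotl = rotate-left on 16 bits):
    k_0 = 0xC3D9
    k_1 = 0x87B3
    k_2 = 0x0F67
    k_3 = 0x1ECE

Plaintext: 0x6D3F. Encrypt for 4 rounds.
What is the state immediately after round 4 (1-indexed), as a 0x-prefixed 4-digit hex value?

0x6B65

s_0 = plaintext = 0x6D3F
s_1 = Round(s_0, k_0) = 0x9BA7
s_2 = Round(s_1, k_1) = 0x1476
s_3 = Round(s_2, k_2) = 0x5360
s_4 = Round(s_3, k_3) = 0x6B65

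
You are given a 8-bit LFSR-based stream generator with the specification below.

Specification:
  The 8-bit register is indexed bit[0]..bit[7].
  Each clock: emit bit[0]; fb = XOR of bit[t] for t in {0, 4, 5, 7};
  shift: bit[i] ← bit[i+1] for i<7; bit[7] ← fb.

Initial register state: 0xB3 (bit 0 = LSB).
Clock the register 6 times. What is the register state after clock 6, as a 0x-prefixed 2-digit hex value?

reg_0 = 0xB3
clock 1: out=1, reg = 0x59
clock 2: out=1, reg = 0x2C
clock 3: out=0, reg = 0x96
clock 4: out=0, reg = 0x4B
clock 5: out=1, reg = 0xA5
clock 6: out=1, reg = 0xD2

0xD2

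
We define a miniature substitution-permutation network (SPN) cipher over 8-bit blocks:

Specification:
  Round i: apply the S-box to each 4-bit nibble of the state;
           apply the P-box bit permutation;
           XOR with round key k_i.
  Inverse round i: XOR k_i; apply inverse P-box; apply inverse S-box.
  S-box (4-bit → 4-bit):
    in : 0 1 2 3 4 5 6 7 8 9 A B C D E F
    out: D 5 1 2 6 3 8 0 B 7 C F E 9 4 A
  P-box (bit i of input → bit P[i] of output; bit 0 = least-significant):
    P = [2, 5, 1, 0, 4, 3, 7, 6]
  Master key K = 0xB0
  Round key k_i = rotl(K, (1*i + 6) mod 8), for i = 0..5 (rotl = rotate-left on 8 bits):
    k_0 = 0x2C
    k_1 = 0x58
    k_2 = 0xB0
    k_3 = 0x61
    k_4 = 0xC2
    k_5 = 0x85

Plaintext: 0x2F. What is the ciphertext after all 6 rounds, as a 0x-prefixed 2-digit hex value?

0x42

s_0 = plaintext = 0x2F
s_1 = Round(s_0, k_0) = 0x1D
s_2 = Round(s_1, k_1) = 0xCD
s_3 = Round(s_2, k_2) = 0x7D
s_4 = Round(s_3, k_3) = 0x64
s_5 = Round(s_4, k_4) = 0xA0
s_6 = Round(s_5, k_5) = 0x42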